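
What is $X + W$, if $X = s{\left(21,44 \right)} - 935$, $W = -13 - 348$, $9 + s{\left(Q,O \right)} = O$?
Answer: $-1261$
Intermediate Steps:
$s{\left(Q,O \right)} = -9 + O$
$W = -361$ ($W = -13 - 348 = -361$)
$X = -900$ ($X = \left(-9 + 44\right) - 935 = 35 - 935 = -900$)
$X + W = -900 - 361 = -1261$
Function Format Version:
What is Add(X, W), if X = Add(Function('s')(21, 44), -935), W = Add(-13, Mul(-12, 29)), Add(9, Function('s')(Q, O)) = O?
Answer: -1261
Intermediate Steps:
Function('s')(Q, O) = Add(-9, O)
W = -361 (W = Add(-13, -348) = -361)
X = -900 (X = Add(Add(-9, 44), -935) = Add(35, -935) = -900)
Add(X, W) = Add(-900, -361) = -1261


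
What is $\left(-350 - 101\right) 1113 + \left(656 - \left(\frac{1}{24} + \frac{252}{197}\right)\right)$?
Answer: $- \frac{2370185741}{4728} \approx -5.0131 \cdot 10^{5}$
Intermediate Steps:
$\left(-350 - 101\right) 1113 + \left(656 - \left(\frac{1}{24} + \frac{252}{197}\right)\right) = \left(-451\right) 1113 + \left(656 - \frac{6245}{4728}\right) = -501963 + \left(656 - \frac{6245}{4728}\right) = -501963 + \frac{3095323}{4728} = - \frac{2370185741}{4728}$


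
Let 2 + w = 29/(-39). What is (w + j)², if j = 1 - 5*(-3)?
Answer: 267289/1521 ≈ 175.73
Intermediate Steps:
j = 16 (j = 1 + 15 = 16)
w = -107/39 (w = -2 + 29/(-39) = -2 + 29*(-1/39) = -2 - 29/39 = -107/39 ≈ -2.7436)
(w + j)² = (-107/39 + 16)² = (517/39)² = 267289/1521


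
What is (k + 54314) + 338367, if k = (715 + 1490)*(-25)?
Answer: 337556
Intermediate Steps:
k = -55125 (k = 2205*(-25) = -55125)
(k + 54314) + 338367 = (-55125 + 54314) + 338367 = -811 + 338367 = 337556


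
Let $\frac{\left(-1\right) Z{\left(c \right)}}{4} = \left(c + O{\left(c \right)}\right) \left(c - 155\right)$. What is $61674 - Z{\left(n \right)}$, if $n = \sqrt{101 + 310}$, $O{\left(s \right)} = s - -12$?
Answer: $57522 - 1192 \sqrt{411} \approx 33356.0$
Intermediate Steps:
$O{\left(s \right)} = 12 + s$ ($O{\left(s \right)} = s + 12 = 12 + s$)
$n = \sqrt{411} \approx 20.273$
$Z{\left(c \right)} = - 4 \left(-155 + c\right) \left(12 + 2 c\right)$ ($Z{\left(c \right)} = - 4 \left(c + \left(12 + c\right)\right) \left(c - 155\right) = - 4 \left(12 + 2 c\right) \left(-155 + c\right) = - 4 \left(-155 + c\right) \left(12 + 2 c\right)$)
$61674 - Z{\left(n \right)} = 61674 - \left(7440 - 8 \left(\sqrt{411}\right)^{2} + 1192 \sqrt{411}\right) = 61674 - \left(7440 - 3288 + 1192 \sqrt{411}\right) = 61674 - \left(4152 + 1192 \sqrt{411}\right) = 57522 - 1192 \sqrt{411}$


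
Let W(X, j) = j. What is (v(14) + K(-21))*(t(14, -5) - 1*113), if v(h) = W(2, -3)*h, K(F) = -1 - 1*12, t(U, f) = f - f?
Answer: 6215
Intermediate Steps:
t(U, f) = 0
K(F) = -13 (K(F) = -1 - 12 = -13)
v(h) = -3*h
(v(14) + K(-21))*(t(14, -5) - 1*113) = (-3*14 - 13)*(0 - 1*113) = (-42 - 13)*(0 - 113) = -55*(-113) = 6215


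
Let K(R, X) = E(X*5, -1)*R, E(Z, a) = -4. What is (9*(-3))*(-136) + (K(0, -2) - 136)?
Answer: 3536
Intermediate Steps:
K(R, X) = -4*R
(9*(-3))*(-136) + (K(0, -2) - 136) = (9*(-3))*(-136) + (-4*0 - 136) = -27*(-136) + (0 - 136) = 3672 - 136 = 3536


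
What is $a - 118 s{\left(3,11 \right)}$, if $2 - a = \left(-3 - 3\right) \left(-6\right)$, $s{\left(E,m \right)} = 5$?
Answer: $-624$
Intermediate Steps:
$a = -34$ ($a = 2 - \left(-3 - 3\right) \left(-6\right) = 2 - \left(-6\right) \left(-6\right) = 2 - 36 = -34$)
$a - 118 s{\left(3,11 \right)} = -34 - 590 = -624$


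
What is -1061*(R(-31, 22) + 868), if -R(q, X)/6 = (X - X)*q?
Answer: -920948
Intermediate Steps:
R(q, X) = 0 (R(q, X) = -6*(X - X)*q = -0*q = -6*0 = 0)
-1061*(R(-31, 22) + 868) = -1061*(0 + 868) = -1061*868 = -920948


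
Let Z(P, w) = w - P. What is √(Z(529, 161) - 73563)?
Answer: 11*I*√611 ≈ 271.9*I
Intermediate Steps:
√(Z(529, 161) - 73563) = √((161 - 1*529) - 73563) = √((161 - 529) - 73563) = √(-368 - 73563) = √(-73931) = 11*I*√611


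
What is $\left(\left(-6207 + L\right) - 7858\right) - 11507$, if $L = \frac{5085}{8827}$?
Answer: $- \frac{225718959}{8827} \approx -25571.0$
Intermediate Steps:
$L = \frac{5085}{8827}$ ($L = 5085 \cdot \frac{1}{8827} = \frac{5085}{8827} \approx 0.57607$)
$\left(\left(-6207 + L\right) - 7858\right) - 11507 = \left(\left(-6207 + \frac{5085}{8827}\right) - 7858\right) - 11507 = \left(- \frac{54784104}{8827} - 7858\right) - 11507 = - \frac{124146670}{8827} - 11507 = - \frac{225718959}{8827}$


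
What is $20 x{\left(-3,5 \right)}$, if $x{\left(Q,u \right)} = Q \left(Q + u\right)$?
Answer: $-120$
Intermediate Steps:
$20 x{\left(-3,5 \right)} = 20 \left(- 3 \left(-3 + 5\right)\right) = 20 \left(\left(-3\right) 2\right) = 20 \left(-6\right) = -120$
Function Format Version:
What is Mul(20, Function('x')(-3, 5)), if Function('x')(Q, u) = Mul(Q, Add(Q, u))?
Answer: -120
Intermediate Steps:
Mul(20, Function('x')(-3, 5)) = Mul(20, Mul(-3, Add(-3, 5))) = Mul(20, Mul(-3, 2)) = Mul(20, -6) = -120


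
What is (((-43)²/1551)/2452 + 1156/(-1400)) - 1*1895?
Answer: -1261736336939/665534100 ≈ -1895.8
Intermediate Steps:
(((-43)²/1551)/2452 + 1156/(-1400)) - 1*1895 = ((1849*(1/1551))*(1/2452) + 1156*(-1/1400)) - 1895 = ((1849/1551)*(1/2452) - 289/350) - 1895 = (1849/3803052 - 289/350) - 1895 = -549217439/665534100 - 1895 = -1261736336939/665534100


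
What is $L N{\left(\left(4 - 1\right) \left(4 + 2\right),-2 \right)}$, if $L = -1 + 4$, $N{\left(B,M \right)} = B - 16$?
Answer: $6$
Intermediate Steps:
$N{\left(B,M \right)} = -16 + B$ ($N{\left(B,M \right)} = B - 16 = -16 + B$)
$L = 3$
$L N{\left(\left(4 - 1\right) \left(4 + 2\right),-2 \right)} = 3 \left(-16 + \left(4 - 1\right) \left(4 + 2\right)\right) = 3 \left(-16 + 3 \cdot 6\right) = 3 \left(-16 + 18\right) = 3 \cdot 2 = 6$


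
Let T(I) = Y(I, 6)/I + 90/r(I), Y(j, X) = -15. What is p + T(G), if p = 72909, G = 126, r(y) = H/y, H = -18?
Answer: 3035713/42 ≈ 72279.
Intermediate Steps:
r(y) = -18/y
T(I) = -15/I - 5*I (T(I) = -15/I + 90/((-18/I)) = -15/I + 90*(-I/18) = -15/I - 5*I)
p + T(G) = 72909 + (-15/126 - 5*126) = 72909 + (-15*1/126 - 630) = 72909 + (-5/42 - 630) = 72909 - 26465/42 = 3035713/42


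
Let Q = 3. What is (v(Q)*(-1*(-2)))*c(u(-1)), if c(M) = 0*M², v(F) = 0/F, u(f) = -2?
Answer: 0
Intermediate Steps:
v(F) = 0
c(M) = 0
(v(Q)*(-1*(-2)))*c(u(-1)) = (0*(-1*(-2)))*0 = (0*2)*0 = 0*0 = 0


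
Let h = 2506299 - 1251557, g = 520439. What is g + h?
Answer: 1775181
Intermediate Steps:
h = 1254742
g + h = 520439 + 1254742 = 1775181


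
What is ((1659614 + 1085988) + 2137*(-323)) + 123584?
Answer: 2178935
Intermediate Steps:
((1659614 + 1085988) + 2137*(-323)) + 123584 = (2745602 - 690251) + 123584 = 2055351 + 123584 = 2178935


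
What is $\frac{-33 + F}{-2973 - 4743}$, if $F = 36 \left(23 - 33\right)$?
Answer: $\frac{131}{2572} \approx 0.050933$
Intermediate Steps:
$F = -360$ ($F = 36 \left(-10\right) = -360$)
$\frac{-33 + F}{-2973 - 4743} = \frac{-33 - 360}{-2973 - 4743} = - \frac{393}{-7716} = \left(-393\right) \left(- \frac{1}{7716}\right) = \frac{131}{2572}$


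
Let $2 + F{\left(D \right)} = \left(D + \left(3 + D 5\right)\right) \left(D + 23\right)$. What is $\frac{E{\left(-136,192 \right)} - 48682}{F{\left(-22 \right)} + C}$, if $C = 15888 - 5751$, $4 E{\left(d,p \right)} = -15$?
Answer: $- \frac{194743}{40024} \approx -4.8657$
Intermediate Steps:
$E{\left(d,p \right)} = - \frac{15}{4}$ ($E{\left(d,p \right)} = \frac{1}{4} \left(-15\right) = - \frac{15}{4}$)
$C = 10137$ ($C = 15888 - 5751 = 10137$)
$F{\left(D \right)} = -2 + \left(3 + 6 D\right) \left(23 + D\right)$ ($F{\left(D \right)} = -2 + \left(D + \left(3 + D 5\right)\right) \left(D + 23\right) = -2 + \left(D + \left(3 + 5 D\right)\right) \left(23 + D\right) = -2 + \left(3 + 6 D\right) \left(23 + D\right)$)
$\frac{E{\left(-136,192 \right)} - 48682}{F{\left(-22 \right)} + C} = \frac{- \frac{15}{4} - 48682}{\left(67 + 6 \left(-22\right)^{2} + 141 \left(-22\right)\right) + 10137} = - \frac{194743}{4 \left(\left(67 + 6 \cdot 484 - 3102\right) + 10137\right)} = - \frac{194743}{4 \left(\left(67 + 2904 - 3102\right) + 10137\right)} = - \frac{194743}{4 \left(-131 + 10137\right)} = - \frac{194743}{4 \cdot 10006} = \left(- \frac{194743}{4}\right) \frac{1}{10006} = - \frac{194743}{40024}$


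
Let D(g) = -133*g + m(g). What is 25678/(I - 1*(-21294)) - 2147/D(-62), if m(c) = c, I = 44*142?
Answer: 75508039/112701864 ≈ 0.66998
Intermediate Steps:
I = 6248
D(g) = -132*g (D(g) = -133*g + g = -132*g)
25678/(I - 1*(-21294)) - 2147/D(-62) = 25678/(6248 - 1*(-21294)) - 2147/((-132*(-62))) = 25678/(6248 + 21294) - 2147/8184 = 25678/27542 - 2147*1/8184 = 25678*(1/27542) - 2147/8184 = 12839/13771 - 2147/8184 = 75508039/112701864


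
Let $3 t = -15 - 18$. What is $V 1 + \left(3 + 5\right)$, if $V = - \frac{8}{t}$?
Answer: $\frac{96}{11} \approx 8.7273$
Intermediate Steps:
$t = -11$ ($t = \frac{-15 - 18}{3} = \frac{1}{3} \left(-33\right) = -11$)
$V = \frac{8}{11}$ ($V = - \frac{8}{-11} = \left(-8\right) \left(- \frac{1}{11}\right) = \frac{8}{11} \approx 0.72727$)
$V 1 + \left(3 + 5\right) = \frac{8}{11} \cdot 1 + \left(3 + 5\right) = \frac{8}{11} + 8 = \frac{96}{11}$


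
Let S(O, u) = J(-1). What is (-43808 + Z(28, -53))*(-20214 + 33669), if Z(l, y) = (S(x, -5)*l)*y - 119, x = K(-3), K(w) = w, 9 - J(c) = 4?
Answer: -690873885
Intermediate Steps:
J(c) = 5 (J(c) = 9 - 1*4 = 9 - 4 = 5)
x = -3
S(O, u) = 5
Z(l, y) = -119 + 5*l*y (Z(l, y) = (5*l)*y - 119 = 5*l*y - 119 = -119 + 5*l*y)
(-43808 + Z(28, -53))*(-20214 + 33669) = (-43808 + (-119 + 5*28*(-53)))*(-20214 + 33669) = (-43808 + (-119 - 7420))*13455 = (-43808 - 7539)*13455 = -51347*13455 = -690873885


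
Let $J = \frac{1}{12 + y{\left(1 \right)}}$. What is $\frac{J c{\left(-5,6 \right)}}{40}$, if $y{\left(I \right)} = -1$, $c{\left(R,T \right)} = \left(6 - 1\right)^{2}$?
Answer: $\frac{5}{88} \approx 0.056818$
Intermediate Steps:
$c{\left(R,T \right)} = 25$ ($c{\left(R,T \right)} = 5^{2} = 25$)
$J = \frac{1}{11}$ ($J = \frac{1}{12 - 1} = \frac{1}{11} \approx 0.090909$)
$\frac{J c{\left(-5,6 \right)}}{40} = \frac{\frac{1}{11} \cdot 25}{40} = \frac{25}{11} \cdot \frac{1}{40} = \frac{5}{88}$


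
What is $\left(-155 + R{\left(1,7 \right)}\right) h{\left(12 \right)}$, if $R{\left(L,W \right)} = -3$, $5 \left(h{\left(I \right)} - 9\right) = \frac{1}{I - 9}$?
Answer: $- \frac{21488}{15} \approx -1432.5$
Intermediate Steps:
$h{\left(I \right)} = 9 + \frac{1}{5 \left(-9 + I\right)}$ ($h{\left(I \right)} = 9 + \frac{1}{5 \left(I - 9\right)} = 9 + \frac{1}{5 \left(-9 + I\right)}$)
$\left(-155 + R{\left(1,7 \right)}\right) h{\left(12 \right)} = \left(-155 - 3\right) \frac{-404 + 45 \cdot 12}{5 \left(-9 + 12\right)} = - 158 \frac{-404 + 540}{5 \cdot 3} = - 158 \cdot \frac{1}{5} \cdot \frac{1}{3} \cdot 136 = \left(-158\right) \frac{136}{15} = - \frac{21488}{15}$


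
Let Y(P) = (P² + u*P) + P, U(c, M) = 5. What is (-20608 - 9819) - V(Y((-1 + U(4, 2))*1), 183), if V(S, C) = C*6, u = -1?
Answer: -31525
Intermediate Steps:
Y(P) = P² (Y(P) = (P² - P) + P = P²)
V(S, C) = 6*C
(-20608 - 9819) - V(Y((-1 + U(4, 2))*1), 183) = (-20608 - 9819) - 6*183 = -30427 - 1*1098 = -30427 - 1098 = -31525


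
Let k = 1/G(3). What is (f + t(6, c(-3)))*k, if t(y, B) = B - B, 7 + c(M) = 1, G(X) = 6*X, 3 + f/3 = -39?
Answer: -7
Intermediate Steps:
f = -126 (f = -9 + 3*(-39) = -9 - 117 = -126)
c(M) = -6 (c(M) = -7 + 1 = -6)
t(y, B) = 0
k = 1/18 (k = 1/(6*3) = 1/18 ≈ 0.055556)
(f + t(6, c(-3)))*k = (-126 + 0)*(1/18) = -126*1/18 = -7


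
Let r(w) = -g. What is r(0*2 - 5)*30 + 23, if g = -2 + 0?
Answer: 83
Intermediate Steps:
g = -2
r(w) = 2 (r(w) = -1*(-2) = 2)
r(0*2 - 5)*30 + 23 = 2*30 + 23 = 60 + 23 = 83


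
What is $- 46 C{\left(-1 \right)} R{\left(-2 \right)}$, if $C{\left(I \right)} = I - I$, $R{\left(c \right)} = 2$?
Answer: $0$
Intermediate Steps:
$C{\left(I \right)} = 0$
$- 46 C{\left(-1 \right)} R{\left(-2 \right)} = \left(-46\right) 0 \cdot 2 = 0 \cdot 2 = 0$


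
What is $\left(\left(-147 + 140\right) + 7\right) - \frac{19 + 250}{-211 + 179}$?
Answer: $\frac{269}{32} \approx 8.4063$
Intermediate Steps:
$\left(\left(-147 + 140\right) + 7\right) - \frac{19 + 250}{-211 + 179} = \left(-7 + 7\right) - \frac{269}{-32} = 0 - 269 \left(- \frac{1}{32}\right) = 0 - - \frac{269}{32} = 0 + \frac{269}{32} = \frac{269}{32}$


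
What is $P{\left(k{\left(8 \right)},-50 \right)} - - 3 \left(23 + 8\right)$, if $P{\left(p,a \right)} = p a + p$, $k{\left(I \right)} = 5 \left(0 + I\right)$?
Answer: $-1867$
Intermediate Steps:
$k{\left(I \right)} = 5 I$
$P{\left(p,a \right)} = p + a p$ ($P{\left(p,a \right)} = a p + p = p + a p$)
$P{\left(k{\left(8 \right)},-50 \right)} - - 3 \left(23 + 8\right) = 5 \cdot 8 \left(1 - 50\right) - - 3 \left(23 + 8\right) = 40 \left(-49\right) - \left(-3\right) 31 = -1960 - -93 = -1960 + 93 = -1867$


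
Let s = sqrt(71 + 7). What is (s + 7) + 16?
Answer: 23 + sqrt(78) ≈ 31.832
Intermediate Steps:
s = sqrt(78) ≈ 8.8318
(s + 7) + 16 = (sqrt(78) + 7) + 16 = (7 + sqrt(78)) + 16 = 23 + sqrt(78)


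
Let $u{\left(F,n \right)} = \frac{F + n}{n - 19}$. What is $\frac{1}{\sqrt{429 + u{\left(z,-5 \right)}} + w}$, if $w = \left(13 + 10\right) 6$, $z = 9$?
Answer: $\frac{828}{111691} - \frac{\sqrt{15438}}{111691} \approx 0.0063009$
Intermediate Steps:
$u{\left(F,n \right)} = \frac{F + n}{-19 + n}$
$w = 138$ ($w = 23 \cdot 6 = 138$)
$\frac{1}{\sqrt{429 + u{\left(z,-5 \right)}} + w} = \frac{1}{\sqrt{429 + \frac{9 - 5}{-19 - 5}} + 138} = \frac{1}{\sqrt{429 + \frac{1}{-24} \cdot 4} + 138} = \frac{1}{\sqrt{429 - \frac{1}{6}} + 138} = \frac{1}{\sqrt{\frac{2573}{6}} + 138} = \frac{1}{\frac{\sqrt{15438}}{6} + 138} = \frac{1}{138 + \frac{\sqrt{15438}}{6}}$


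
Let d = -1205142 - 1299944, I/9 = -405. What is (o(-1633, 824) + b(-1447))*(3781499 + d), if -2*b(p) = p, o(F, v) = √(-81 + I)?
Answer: 1846969611/2 + 11487717*I*√46 ≈ 9.2349e+8 + 7.7913e+7*I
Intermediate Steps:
I = -3645 (I = 9*(-405) = -3645)
o(F, v) = 9*I*√46 (o(F, v) = √(-81 - 3645) = √(-3726) = 9*I*√46)
b(p) = -p/2
d = -2505086
(o(-1633, 824) + b(-1447))*(3781499 + d) = (9*I*√46 - ½*(-1447))*(3781499 - 2505086) = (9*I*√46 + 1447/2)*1276413 = (1447/2 + 9*I*√46)*1276413 = 1846969611/2 + 11487717*I*√46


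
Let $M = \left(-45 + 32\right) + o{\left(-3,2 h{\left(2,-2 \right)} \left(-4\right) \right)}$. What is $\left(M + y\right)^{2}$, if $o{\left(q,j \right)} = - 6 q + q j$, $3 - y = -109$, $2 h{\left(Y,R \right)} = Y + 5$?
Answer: $40401$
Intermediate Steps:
$h{\left(Y,R \right)} = \frac{5}{2} + \frac{Y}{2}$ ($h{\left(Y,R \right)} = \frac{Y + 5}{2} = \frac{5 + Y}{2} = \frac{5}{2} + \frac{Y}{2}$)
$y = 112$ ($y = 3 - -109 = 3 + 109 = 112$)
$o{\left(q,j \right)} = - 6 q + j q$
$M = 89$ ($M = \left(-45 + 32\right) - 3 \left(-6 + 2 \left(\frac{5}{2} + \frac{1}{2} \cdot 2\right) \left(-4\right)\right) = -13 - 3 \left(-6 + 2 \left(\frac{5}{2} + 1\right) \left(-4\right)\right) = -13 - 3 \left(-6 + 2 \cdot \frac{7}{2} \left(-4\right)\right) = -13 - 3 \left(-6 + 7 \left(-4\right)\right) = -13 - 3 \left(-6 - 28\right) = -13 - -102 = -13 + 102 = 89$)
$\left(M + y\right)^{2} = \left(89 + 112\right)^{2} = 201^{2} = 40401$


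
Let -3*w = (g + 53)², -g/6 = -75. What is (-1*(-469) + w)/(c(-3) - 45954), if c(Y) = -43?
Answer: 251602/137991 ≈ 1.8233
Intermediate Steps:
g = 450 (g = -6*(-75) = 450)
w = -253009/3 (w = -(450 + 53)²/3 = -⅓*503² = -⅓*253009 = -253009/3 ≈ -84336.)
(-1*(-469) + w)/(c(-3) - 45954) = (-1*(-469) - 253009/3)/(-43 - 45954) = (469 - 253009/3)/(-45997) = -251602/3*(-1/45997) = 251602/137991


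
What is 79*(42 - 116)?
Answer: -5846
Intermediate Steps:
79*(42 - 116) = 79*(-74) = -5846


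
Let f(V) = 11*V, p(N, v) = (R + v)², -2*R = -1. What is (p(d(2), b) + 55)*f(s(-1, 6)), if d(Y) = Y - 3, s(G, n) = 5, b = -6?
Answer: 18755/4 ≈ 4688.8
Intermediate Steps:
R = ½ (R = -½*(-1) = ½ ≈ 0.50000)
d(Y) = -3 + Y
p(N, v) = (½ + v)²
(p(d(2), b) + 55)*f(s(-1, 6)) = ((1 + 2*(-6))²/4 + 55)*(11*5) = ((1 - 12)²/4 + 55)*55 = ((¼)*(-11)² + 55)*55 = ((¼)*121 + 55)*55 = (121/4 + 55)*55 = (341/4)*55 = 18755/4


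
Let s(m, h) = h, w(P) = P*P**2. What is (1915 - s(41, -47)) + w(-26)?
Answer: -15614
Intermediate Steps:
w(P) = P**3
(1915 - s(41, -47)) + w(-26) = (1915 - 1*(-47)) + (-26)**3 = (1915 + 47) - 17576 = 1962 - 17576 = -15614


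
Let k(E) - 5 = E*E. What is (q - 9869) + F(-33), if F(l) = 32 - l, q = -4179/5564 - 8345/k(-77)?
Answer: -161883850835/16508388 ≈ -9806.2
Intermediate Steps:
k(E) = 5 + E² (k(E) = 5 + E*E = 5 + E²)
q = -35614883/16508388 (q = -4179/5564 - 8345/(5 + (-77)²) = -4179*1/5564 - 8345/(5 + 5929) = -4179/5564 - 8345/5934 = -35614883/16508388 ≈ -2.1574)
(q - 9869) + F(-33) = (-35614883/16508388 - 9869) + (32 - 1*(-33)) = -162956896055/16508388 + (32 + 33) = -162956896055/16508388 + 65 = -161883850835/16508388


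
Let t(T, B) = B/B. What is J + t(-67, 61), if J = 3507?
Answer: 3508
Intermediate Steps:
t(T, B) = 1
J + t(-67, 61) = 3507 + 1 = 3508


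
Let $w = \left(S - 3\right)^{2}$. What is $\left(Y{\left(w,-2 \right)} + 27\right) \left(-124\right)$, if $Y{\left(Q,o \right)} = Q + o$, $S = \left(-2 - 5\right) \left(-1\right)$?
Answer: $-5084$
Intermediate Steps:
$S = 7$ ($S = \left(-7\right) \left(-1\right) = 7$)
$w = 16$ ($w = \left(7 - 3\right)^{2} = 4^{2} = 16$)
$\left(Y{\left(w,-2 \right)} + 27\right) \left(-124\right) = \left(\left(16 - 2\right) + 27\right) \left(-124\right) = \left(14 + 27\right) \left(-124\right) = 41 \left(-124\right) = -5084$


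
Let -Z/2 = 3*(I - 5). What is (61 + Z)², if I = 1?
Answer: 7225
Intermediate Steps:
Z = 24 (Z = -6*(1 - 5) = -6*(-4) = -2*(-12) = 24)
(61 + Z)² = (61 + 24)² = 85² = 7225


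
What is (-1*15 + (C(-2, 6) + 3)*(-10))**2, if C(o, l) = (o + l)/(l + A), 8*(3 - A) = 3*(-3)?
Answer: 15721225/6561 ≈ 2396.2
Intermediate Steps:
A = 33/8 (A = 3 - 3*(-3)/8 = 3 - 1/8*(-9) = 3 + 9/8 = 33/8 ≈ 4.1250)
C(o, l) = (l + o)/(33/8 + l) (C(o, l) = (o + l)/(l + 33/8) = (l + o)/(33/8 + l))
(-1*15 + (C(-2, 6) + 3)*(-10))**2 = (-1*15 + (8*(6 - 2)/(33 + 8*6) + 3)*(-10))**2 = (-15 + (8*4/(33 + 48) + 3)*(-10))**2 = (-15 + (8*4/81 + 3)*(-10))**2 = (-15 + (8*(1/81)*4 + 3)*(-10))**2 = (-15 + (32/81 + 3)*(-10))**2 = (-15 + (275/81)*(-10))**2 = (-15 - 2750/81)**2 = (-3965/81)**2 = 15721225/6561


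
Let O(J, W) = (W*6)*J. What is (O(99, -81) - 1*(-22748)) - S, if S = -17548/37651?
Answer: -955037718/37651 ≈ -25366.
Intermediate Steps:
S = -17548/37651 (S = -17548*1/37651 = -17548/37651 ≈ -0.46607)
O(J, W) = 6*J*W (O(J, W) = (6*W)*J = 6*J*W)
(O(99, -81) - 1*(-22748)) - S = (6*99*(-81) - 1*(-22748)) - 1*(-17548/37651) = (-48114 + 22748) + 17548/37651 = -25366 + 17548/37651 = -955037718/37651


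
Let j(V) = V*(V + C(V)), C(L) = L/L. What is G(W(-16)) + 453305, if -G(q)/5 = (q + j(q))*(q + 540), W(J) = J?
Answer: -133575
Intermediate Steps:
C(L) = 1
j(V) = V*(1 + V) (j(V) = V*(V + 1) = V*(1 + V))
G(q) = -5*(540 + q)*(q + q*(1 + q)) (G(q) = -5*(q + q*(1 + q))*(q + 540) = -5*(q + q*(1 + q))*(540 + q) = -5*(540 + q)*(q + q*(1 + q)))
G(W(-16)) + 453305 = 5*(-16)*(-1080 - 1*(-16)² - 542*(-16)) + 453305 = 5*(-16)*(-1080 - 1*256 + 8672) + 453305 = 5*(-16)*(-1080 - 256 + 8672) + 453305 = 5*(-16)*7336 + 453305 = -586880 + 453305 = -133575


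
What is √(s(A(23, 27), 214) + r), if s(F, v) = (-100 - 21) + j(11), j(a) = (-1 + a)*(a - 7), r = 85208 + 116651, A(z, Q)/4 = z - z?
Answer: √201778 ≈ 449.20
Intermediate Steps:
A(z, Q) = 0 (A(z, Q) = 4*(z - z) = 4*0 = 0)
r = 201859
j(a) = (-1 + a)*(-7 + a)
s(F, v) = -81 (s(F, v) = (-100 - 21) + (7 + 11² - 8*11) = -121 + (7 + 121 - 88) = -121 + 40 = -81)
√(s(A(23, 27), 214) + r) = √(-81 + 201859) = √201778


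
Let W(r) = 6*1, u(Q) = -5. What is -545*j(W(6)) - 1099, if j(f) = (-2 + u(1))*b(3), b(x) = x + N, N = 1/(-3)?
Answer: 27223/3 ≈ 9074.3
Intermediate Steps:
N = -1/3 ≈ -0.33333
b(x) = -1/3 + x (b(x) = x - 1/3 = -1/3 + x)
W(r) = 6
j(f) = -56/3 (j(f) = (-2 - 5)*(-1/3 + 3) = -7*8/3 = -56/3)
-545*j(W(6)) - 1099 = -545*(-56/3) - 1099 = 30520/3 - 1099 = 27223/3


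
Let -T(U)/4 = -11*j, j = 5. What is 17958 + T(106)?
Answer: 18178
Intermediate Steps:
T(U) = 220 (T(U) = -(-44)*5 = -4*(-55) = 220)
17958 + T(106) = 17958 + 220 = 18178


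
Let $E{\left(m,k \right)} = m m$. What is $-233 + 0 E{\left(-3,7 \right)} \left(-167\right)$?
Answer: $-233$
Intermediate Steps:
$E{\left(m,k \right)} = m^{2}$
$-233 + 0 E{\left(-3,7 \right)} \left(-167\right) = -233 + 0 \left(-3\right)^{2} \left(-167\right) = -233 + 0 \cdot 9 \left(-167\right) = -233 + 0 \left(-167\right) = -233 + 0 = -233$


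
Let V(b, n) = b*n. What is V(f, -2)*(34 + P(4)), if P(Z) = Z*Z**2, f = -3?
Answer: 588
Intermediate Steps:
P(Z) = Z**3
V(f, -2)*(34 + P(4)) = (-3*(-2))*(34 + 4**3) = 6*(34 + 64) = 6*98 = 588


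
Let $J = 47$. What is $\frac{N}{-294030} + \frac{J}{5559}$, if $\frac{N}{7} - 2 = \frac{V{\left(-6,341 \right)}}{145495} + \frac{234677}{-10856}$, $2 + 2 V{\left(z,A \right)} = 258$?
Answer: $\frac{365608728196157}{40979407229758800} \approx 0.0089218$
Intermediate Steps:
$V{\left(z,A \right)} = 128$ ($V{\left(z,A \right)} = -1 + \frac{1}{2} \cdot 258 = -1 + 129 = 128$)
$N = - \frac{30983953107}{225641960}$ ($N = 14 + 7 \left(\frac{128}{145495} + \frac{234677}{-10856}\right) = 14 + 7 \left(128 \cdot \frac{1}{145495} + 234677 \left(- \frac{1}{10856}\right)\right) = 14 + 7 \left(\frac{128}{145495} - \frac{234677}{10856}\right) = 14 + 7 \left(- \frac{34142940547}{1579493720}\right) = 14 - \frac{34142940547}{225641960} = - \frac{30983953107}{225641960} \approx -137.31$)
$\frac{N}{-294030} + \frac{J}{5559} = - \frac{30983953107}{225641960 \left(-294030\right)} + \frac{47}{5559} = \left(- \frac{30983953107}{225641960}\right) \left(- \frac{1}{294030}\right) + 47 \cdot \frac{1}{5559} = \frac{10327984369}{22115168499600} + \frac{47}{5559} = \frac{365608728196157}{40979407229758800}$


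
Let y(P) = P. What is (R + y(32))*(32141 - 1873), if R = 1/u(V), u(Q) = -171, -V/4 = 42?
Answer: 165596228/171 ≈ 9.6840e+5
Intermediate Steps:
V = -168 (V = -4*42 = -168)
R = -1/171 (R = 1/(-171) = -1/171 ≈ -0.0058480)
(R + y(32))*(32141 - 1873) = (-1/171 + 32)*(32141 - 1873) = (5471/171)*30268 = 165596228/171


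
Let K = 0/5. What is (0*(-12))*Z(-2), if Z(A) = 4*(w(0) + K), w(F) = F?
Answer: 0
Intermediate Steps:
K = 0 (K = 0*(⅕) = 0)
Z(A) = 0 (Z(A) = 4*(0 + 0) = 4*0 = 0)
(0*(-12))*Z(-2) = (0*(-12))*0 = 0*0 = 0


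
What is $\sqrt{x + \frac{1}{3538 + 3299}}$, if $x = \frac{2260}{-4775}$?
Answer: $\frac{i \sqrt{20171525139615}}{6529335} \approx 0.68786 i$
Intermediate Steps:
$x = - \frac{452}{955}$ ($x = 2260 \left(- \frac{1}{4775}\right) = - \frac{452}{955} \approx -0.4733$)
$\sqrt{x + \frac{1}{3538 + 3299}} = \sqrt{- \frac{452}{955} + \frac{1}{3538 + 3299}} = \sqrt{- \frac{452}{955} + \frac{1}{6837}} = \sqrt{- \frac{3089369}{6529335}} = \frac{i \sqrt{20171525139615}}{6529335}$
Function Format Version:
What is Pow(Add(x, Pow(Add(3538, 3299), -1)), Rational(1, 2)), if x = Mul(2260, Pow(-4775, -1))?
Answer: Mul(Rational(1, 6529335), I, Pow(20171525139615, Rational(1, 2))) ≈ Mul(0.68786, I)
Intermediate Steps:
x = Rational(-452, 955) (x = Mul(2260, Rational(-1, 4775)) = Rational(-452, 955) ≈ -0.47330)
Pow(Add(x, Pow(Add(3538, 3299), -1)), Rational(1, 2)) = Pow(Add(Rational(-452, 955), Pow(Add(3538, 3299), -1)), Rational(1, 2)) = Pow(Add(Rational(-452, 955), Pow(6837, -1)), Rational(1, 2)) = Pow(Add(Rational(-452, 955), Rational(1, 6837)), Rational(1, 2)) = Pow(Rational(-3089369, 6529335), Rational(1, 2)) = Mul(Rational(1, 6529335), I, Pow(20171525139615, Rational(1, 2)))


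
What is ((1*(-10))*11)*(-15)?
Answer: 1650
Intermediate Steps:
((1*(-10))*11)*(-15) = -10*11*(-15) = -110*(-15) = 1650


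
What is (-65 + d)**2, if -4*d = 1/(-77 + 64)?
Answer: 11417641/2704 ≈ 4222.5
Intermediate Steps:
d = 1/52 (d = -1/(4*(-77 + 64)) = -1/4/(-13) = -1/4*(-1/13) = 1/52 ≈ 0.019231)
(-65 + d)**2 = (-65 + 1/52)**2 = (-3379/52)**2 = 11417641/2704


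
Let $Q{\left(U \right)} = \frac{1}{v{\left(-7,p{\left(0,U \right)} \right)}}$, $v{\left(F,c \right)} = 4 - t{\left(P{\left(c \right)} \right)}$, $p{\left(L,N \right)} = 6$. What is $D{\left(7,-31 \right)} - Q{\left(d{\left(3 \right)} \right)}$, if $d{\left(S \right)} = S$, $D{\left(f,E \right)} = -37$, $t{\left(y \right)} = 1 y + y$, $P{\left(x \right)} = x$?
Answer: $- \frac{295}{8} \approx -36.875$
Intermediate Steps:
$t{\left(y \right)} = 2 y$ ($t{\left(y \right)} = y + y = 2 y$)
$v{\left(F,c \right)} = 4 - 2 c$
$Q{\left(U \right)} = - \frac{1}{8}$ ($Q{\left(U \right)} = \frac{1}{4 - 12} = \frac{1}{-8} = - \frac{1}{8}$)
$D{\left(7,-31 \right)} - Q{\left(d{\left(3 \right)} \right)} = -37 - - \frac{1}{8} = -37 + \frac{1}{8} = - \frac{295}{8}$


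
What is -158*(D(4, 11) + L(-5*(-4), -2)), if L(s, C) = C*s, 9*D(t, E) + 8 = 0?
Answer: 58144/9 ≈ 6460.4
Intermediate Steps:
D(t, E) = -8/9 (D(t, E) = -8/9 + (⅑)*0 = -8/9 + 0 = -8/9)
-158*(D(4, 11) + L(-5*(-4), -2)) = -158*(-8/9 - (-10)*(-4)) = -158*(-8/9 - 2*20) = -158*(-8/9 - 40) = -158*(-368/9) = 58144/9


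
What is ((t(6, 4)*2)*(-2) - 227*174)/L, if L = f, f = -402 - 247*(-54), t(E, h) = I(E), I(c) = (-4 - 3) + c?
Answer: -403/132 ≈ -3.0530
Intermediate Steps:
I(c) = -7 + c
t(E, h) = -7 + E
f = 12936 (f = -402 + 13338 = 12936)
L = 12936
((t(6, 4)*2)*(-2) - 227*174)/L = (((-7 + 6)*2)*(-2) - 227*174)/12936 = (-1*2*(-2) - 39498)*(1/12936) = (-2*(-2) - 39498)*(1/12936) = (4 - 39498)*(1/12936) = -39494*1/12936 = -403/132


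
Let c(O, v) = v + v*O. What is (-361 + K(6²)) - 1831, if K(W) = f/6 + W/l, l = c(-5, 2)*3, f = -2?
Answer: -13163/6 ≈ -2193.8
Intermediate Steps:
c(O, v) = v + O*v
l = -24 (l = (2*(1 - 5))*3 = (2*(-4))*3 = -8*3 = -24)
K(W) = -⅓ - W/24 (K(W) = -2/6 + W/(-24) = -2*⅙ + W*(-1/24) = -⅓ - W/24)
(-361 + K(6²)) - 1831 = (-361 + (-⅓ - 1/24*6²)) - 1831 = (-361 + (-⅓ - 1/24*36)) - 1831 = (-361 + (-⅓ - 3/2)) - 1831 = (-361 - 11/6) - 1831 = -2177/6 - 1831 = -13163/6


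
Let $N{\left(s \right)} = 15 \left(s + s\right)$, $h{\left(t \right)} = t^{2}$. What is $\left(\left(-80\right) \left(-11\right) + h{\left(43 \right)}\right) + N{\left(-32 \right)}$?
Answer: $1769$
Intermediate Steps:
$N{\left(s \right)} = 30 s$ ($N{\left(s \right)} = 15 \cdot 2 s = 30 s$)
$\left(\left(-80\right) \left(-11\right) + h{\left(43 \right)}\right) + N{\left(-32 \right)} = \left(\left(-80\right) \left(-11\right) + 43^{2}\right) + 30 \left(-32\right) = \left(880 + 1849\right) - 960 = 2729 - 960 = 1769$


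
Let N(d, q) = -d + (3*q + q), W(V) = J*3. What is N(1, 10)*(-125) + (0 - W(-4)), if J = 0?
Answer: -4875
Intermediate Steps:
W(V) = 0 (W(V) = 0*3 = 0)
N(d, q) = -d + 4*q
N(1, 10)*(-125) + (0 - W(-4)) = (-1*1 + 4*10)*(-125) + (0 - 1*0) = (-1 + 40)*(-125) + (0 + 0) = 39*(-125) + 0 = -4875 + 0 = -4875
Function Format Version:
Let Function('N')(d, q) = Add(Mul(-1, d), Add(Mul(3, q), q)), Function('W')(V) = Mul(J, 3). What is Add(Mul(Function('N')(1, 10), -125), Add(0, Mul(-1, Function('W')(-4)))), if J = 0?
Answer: -4875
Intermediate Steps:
Function('W')(V) = 0 (Function('W')(V) = Mul(0, 3) = 0)
Function('N')(d, q) = Add(Mul(-1, d), Mul(4, q))
Add(Mul(Function('N')(1, 10), -125), Add(0, Mul(-1, Function('W')(-4)))) = Add(Mul(Add(Mul(-1, 1), Mul(4, 10)), -125), Add(0, Mul(-1, 0))) = Add(Mul(Add(-1, 40), -125), Add(0, 0)) = Add(Mul(39, -125), 0) = Add(-4875, 0) = -4875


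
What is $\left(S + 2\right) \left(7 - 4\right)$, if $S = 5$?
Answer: $21$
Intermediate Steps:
$\left(S + 2\right) \left(7 - 4\right) = \left(5 + 2\right) \left(7 - 4\right) = 7 \left(7 - 4\right) = 7 \cdot 3 = 21$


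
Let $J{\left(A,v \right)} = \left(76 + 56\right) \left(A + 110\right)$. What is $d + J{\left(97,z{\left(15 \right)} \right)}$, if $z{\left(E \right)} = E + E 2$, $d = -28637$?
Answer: $-1313$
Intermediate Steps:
$z{\left(E \right)} = 3 E$ ($z{\left(E \right)} = E + 2 E = 3 E$)
$J{\left(A,v \right)} = 14520 + 132 A$ ($J{\left(A,v \right)} = 132 \left(110 + A\right) = 14520 + 132 A$)
$d + J{\left(97,z{\left(15 \right)} \right)} = -28637 + \left(14520 + 132 \cdot 97\right) = -28637 + \left(14520 + 12804\right) = -28637 + 27324 = -1313$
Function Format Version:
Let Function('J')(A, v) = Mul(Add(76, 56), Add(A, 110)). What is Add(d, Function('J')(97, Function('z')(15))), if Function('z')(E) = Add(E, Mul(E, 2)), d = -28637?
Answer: -1313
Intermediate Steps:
Function('z')(E) = Mul(3, E) (Function('z')(E) = Add(E, Mul(2, E)) = Mul(3, E))
Function('J')(A, v) = Add(14520, Mul(132, A)) (Function('J')(A, v) = Mul(132, Add(110, A)) = Add(14520, Mul(132, A)))
Add(d, Function('J')(97, Function('z')(15))) = Add(-28637, Add(14520, Mul(132, 97))) = Add(-28637, Add(14520, 12804)) = Add(-28637, 27324) = -1313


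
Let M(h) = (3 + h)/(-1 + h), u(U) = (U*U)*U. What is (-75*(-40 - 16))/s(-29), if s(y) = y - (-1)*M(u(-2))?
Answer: -4725/32 ≈ -147.66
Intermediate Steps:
u(U) = U³ (u(U) = U²*U = U³)
M(h) = (3 + h)/(-1 + h)
s(y) = 5/9 + y (s(y) = y - (-1)*(3 + (-2)³)/(-1 + (-2)³) = y - (-1)*(3 - 8)/(-1 - 8) = y - (-1)*-5/(-9) = y - (-1)*(-⅑*(-5)) = y - (-1)*5/9 = y - 1*(-5/9) = y + 5/9 = 5/9 + y)
(-75*(-40 - 16))/s(-29) = (-75*(-40 - 16))/(5/9 - 29) = (-75*(-56))/(-256/9) = 4200*(-9/256) = -4725/32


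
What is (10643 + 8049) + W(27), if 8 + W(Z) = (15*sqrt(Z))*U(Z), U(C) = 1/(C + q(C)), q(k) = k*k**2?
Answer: 18684 + sqrt(3)/438 ≈ 18684.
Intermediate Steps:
q(k) = k**3
U(C) = 1/(C + C**3)
W(Z) = -8 + 15*sqrt(Z)/(Z + Z**3) (W(Z) = -8 + (15*sqrt(Z))/(Z + Z**3) = -8 + 15*sqrt(Z)/(Z + Z**3))
(10643 + 8049) + W(27) = (10643 + 8049) + (-8*27 - 8*27**3 + 15*sqrt(27))/(27 + 27**3) = 18692 + (-216 - 8*19683 + 15*(3*sqrt(3)))/(27 + 19683) = 18692 + (-216 - 157464 + 45*sqrt(3))/19710 = 18692 + (-157680 + 45*sqrt(3))/19710 = 18692 + (-8 + sqrt(3)/438) = 18684 + sqrt(3)/438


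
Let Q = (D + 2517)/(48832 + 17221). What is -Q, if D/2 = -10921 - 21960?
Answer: 4865/5081 ≈ 0.95749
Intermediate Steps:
D = -65762 (D = 2*(-10921 - 21960) = 2*(-32881) = -65762)
Q = -4865/5081 (Q = (-65762 + 2517)/(48832 + 17221) = -63245/66053 = -63245*1/66053 = -4865/5081 ≈ -0.95749)
-Q = -1*(-4865/5081) = 4865/5081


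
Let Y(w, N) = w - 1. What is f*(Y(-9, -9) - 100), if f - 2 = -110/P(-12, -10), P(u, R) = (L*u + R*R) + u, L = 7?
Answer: 2805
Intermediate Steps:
Y(w, N) = -1 + w
P(u, R) = R² + 8*u (P(u, R) = (7*u + R*R) + u = (7*u + R²) + u = (R² + 7*u) + u = R² + 8*u)
f = -51/2 (f = 2 - 110/((-10)² + 8*(-12)) = 2 - 110/(100 - 96) = 2 - 110/4 = 2 - 110*¼ = 2 - 55/2 = -51/2 ≈ -25.500)
f*(Y(-9, -9) - 100) = -51*((-1 - 9) - 100)/2 = -51*(-10 - 100)/2 = -51/2*(-110) = 2805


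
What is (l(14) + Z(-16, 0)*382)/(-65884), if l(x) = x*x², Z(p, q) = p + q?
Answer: 842/16471 ≈ 0.051120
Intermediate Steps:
l(x) = x³
(l(14) + Z(-16, 0)*382)/(-65884) = (14³ + (-16 + 0)*382)/(-65884) = (2744 - 16*382)*(-1/65884) = (2744 - 6112)*(-1/65884) = -3368*(-1/65884) = 842/16471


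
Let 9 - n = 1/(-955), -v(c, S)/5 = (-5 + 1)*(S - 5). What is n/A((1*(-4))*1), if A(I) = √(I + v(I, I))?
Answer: -2149*I*√46/21965 ≈ -0.66357*I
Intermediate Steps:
v(c, S) = -100 + 20*S (v(c, S) = -5*(-5 + 1)*(S - 5) = -(-20)*(-5 + S) = -5*(20 - 4*S) = -100 + 20*S)
n = 8596/955 (n = 9 - 1/(-955) = 9 - 1*(-1/955) = 9 + 1/955 = 8596/955 ≈ 9.0011)
A(I) = √(-100 + 21*I) (A(I) = √(I + (-100 + 20*I)) = √(-100 + 21*I))
n/A((1*(-4))*1) = 8596/(955*(√(-100 + 21*((1*(-4))*1)))) = 8596/(955*(√(-100 + 21*(-4*1)))) = 8596/(955*(√(-100 + 21*(-4)))) = 8596/(955*(√(-100 - 84))) = 8596/(955*(√(-184))) = 8596/(955*((2*I*√46))) = 8596*(-I*√46/92)/955 = -2149*I*√46/21965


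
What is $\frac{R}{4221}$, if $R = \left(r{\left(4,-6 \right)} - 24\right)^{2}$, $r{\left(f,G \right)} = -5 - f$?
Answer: $\frac{121}{469} \approx 0.258$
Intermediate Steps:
$R = 1089$ ($R = \left(\left(-5 - 4\right) - 24\right)^{2} = \left(-9 - 24\right)^{2} = \left(-33\right)^{2} = 1089$)
$\frac{R}{4221} = \frac{1089}{4221} = 1089 \cdot \frac{1}{4221} = \frac{121}{469}$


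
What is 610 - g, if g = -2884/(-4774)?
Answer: 207804/341 ≈ 609.40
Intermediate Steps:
g = 206/341 (g = -2884*(-1/4774) = 206/341 ≈ 0.60411)
610 - g = 610 - 1*206/341 = 610 - 206/341 = 207804/341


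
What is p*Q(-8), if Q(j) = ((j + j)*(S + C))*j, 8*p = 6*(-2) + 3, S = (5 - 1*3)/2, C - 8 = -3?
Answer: -864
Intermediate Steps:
C = 5 (C = 8 - 3 = 5)
S = 1 (S = (5 - 3)*(½) = 2*(½) = 1)
p = -9/8 (p = (6*(-2) + 3)/8 = (-12 + 3)/8 = (⅛)*(-9) = -9/8 ≈ -1.1250)
Q(j) = 12*j² (Q(j) = ((j + j)*(1 + 5))*j = ((2*j)*6)*j = (12*j)*j = 12*j²)
p*Q(-8) = -27*(-8)²/2 = -27*64/2 = -9/8*768 = -864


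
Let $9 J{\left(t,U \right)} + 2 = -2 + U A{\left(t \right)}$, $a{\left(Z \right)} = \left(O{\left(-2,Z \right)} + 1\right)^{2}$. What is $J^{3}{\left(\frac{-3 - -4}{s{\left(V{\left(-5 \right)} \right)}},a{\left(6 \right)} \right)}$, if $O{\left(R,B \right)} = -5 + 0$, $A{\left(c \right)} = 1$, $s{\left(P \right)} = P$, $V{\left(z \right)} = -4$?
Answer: $\frac{64}{27} \approx 2.3704$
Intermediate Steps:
$O{\left(R,B \right)} = -5$
$a{\left(Z \right)} = 16$ ($a{\left(Z \right)} = \left(-5 + 1\right)^{2} = \left(-4\right)^{2} = 16$)
$J{\left(t,U \right)} = - \frac{4}{9} + \frac{U}{9}$ ($J{\left(t,U \right)} = - \frac{2}{9} + \frac{-2 + U 1}{9} = - \frac{2}{9} + \frac{-2 + U}{9} = - \frac{2}{9} + \left(- \frac{2}{9} + \frac{U}{9}\right) = - \frac{4}{9} + \frac{U}{9}$)
$J^{3}{\left(\frac{-3 - -4}{s{\left(V{\left(-5 \right)} \right)}},a{\left(6 \right)} \right)} = \left(- \frac{4}{9} + \frac{1}{9} \cdot 16\right)^{3} = \left(- \frac{4}{9} + \frac{16}{9}\right)^{3} = \left(\frac{4}{3}\right)^{3} = \frac{64}{27}$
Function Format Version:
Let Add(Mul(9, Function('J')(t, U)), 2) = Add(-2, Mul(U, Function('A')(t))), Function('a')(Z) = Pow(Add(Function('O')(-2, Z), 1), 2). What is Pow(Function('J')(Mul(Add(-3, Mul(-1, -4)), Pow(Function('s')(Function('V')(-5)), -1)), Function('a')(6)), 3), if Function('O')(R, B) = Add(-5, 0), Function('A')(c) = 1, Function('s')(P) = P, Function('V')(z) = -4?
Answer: Rational(64, 27) ≈ 2.3704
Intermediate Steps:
Function('O')(R, B) = -5
Function('a')(Z) = 16 (Function('a')(Z) = Pow(Add(-5, 1), 2) = Pow(-4, 2) = 16)
Function('J')(t, U) = Add(Rational(-4, 9), Mul(Rational(1, 9), U)) (Function('J')(t, U) = Add(Rational(-2, 9), Mul(Rational(1, 9), Add(-2, Mul(U, 1)))) = Add(Rational(-2, 9), Mul(Rational(1, 9), Add(-2, U))) = Add(Rational(-2, 9), Add(Rational(-2, 9), Mul(Rational(1, 9), U))) = Add(Rational(-4, 9), Mul(Rational(1, 9), U)))
Pow(Function('J')(Mul(Add(-3, Mul(-1, -4)), Pow(Function('s')(Function('V')(-5)), -1)), Function('a')(6)), 3) = Pow(Add(Rational(-4, 9), Mul(Rational(1, 9), 16)), 3) = Pow(Add(Rational(-4, 9), Rational(16, 9)), 3) = Pow(Rational(4, 3), 3) = Rational(64, 27)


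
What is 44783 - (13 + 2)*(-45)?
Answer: 45458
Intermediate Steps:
44783 - (13 + 2)*(-45) = 44783 - 15*(-45) = 44783 - 1*(-675) = 44783 + 675 = 45458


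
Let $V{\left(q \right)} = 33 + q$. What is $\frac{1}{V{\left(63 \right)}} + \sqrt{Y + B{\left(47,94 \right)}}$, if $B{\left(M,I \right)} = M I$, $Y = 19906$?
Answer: $\frac{1}{96} + 2 \sqrt{6081} \approx 155.97$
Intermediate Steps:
$B{\left(M,I \right)} = I M$
$\frac{1}{V{\left(63 \right)}} + \sqrt{Y + B{\left(47,94 \right)}} = \frac{1}{33 + 63} + \sqrt{19906 + 94 \cdot 47} = \frac{1}{96} + \sqrt{19906 + 4418} = \frac{1}{96} + \sqrt{24324} = \frac{1}{96} + 2 \sqrt{6081}$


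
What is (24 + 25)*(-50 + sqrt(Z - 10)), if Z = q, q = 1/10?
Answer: -2450 + 147*I*sqrt(110)/10 ≈ -2450.0 + 154.17*I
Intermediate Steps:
q = 1/10 ≈ 0.10000
Z = 1/10 ≈ 0.10000
(24 + 25)*(-50 + sqrt(Z - 10)) = (24 + 25)*(-50 + sqrt(1/10 - 10)) = 49*(-50 + sqrt(-99/10)) = 49*(-50 + 3*I*sqrt(110)/10) = -2450 + 147*I*sqrt(110)/10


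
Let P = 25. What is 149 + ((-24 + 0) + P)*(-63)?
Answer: 86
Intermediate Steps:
149 + ((-24 + 0) + P)*(-63) = 149 + ((-24 + 0) + 25)*(-63) = 149 + (-24 + 25)*(-63) = 149 + 1*(-63) = 149 - 63 = 86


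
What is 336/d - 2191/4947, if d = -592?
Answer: -184954/183039 ≈ -1.0105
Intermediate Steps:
336/d - 2191/4947 = 336/(-592) - 2191/4947 = 336*(-1/592) - 2191*1/4947 = -21/37 - 2191/4947 = -184954/183039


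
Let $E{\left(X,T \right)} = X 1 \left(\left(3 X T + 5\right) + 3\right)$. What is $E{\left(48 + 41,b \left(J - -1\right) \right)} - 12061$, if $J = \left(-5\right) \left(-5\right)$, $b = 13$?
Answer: $8020545$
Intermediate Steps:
$J = 25$
$E{\left(X,T \right)} = X \left(8 + 3 T X\right)$ ($E{\left(X,T \right)} = X 1 \left(\left(3 T X + 5\right) + 3\right) = X 1 \left(\left(5 + 3 T X\right) + 3\right) = X 1 \left(8 + 3 T X\right) = X \left(8 + 3 T X\right)$)
$E{\left(48 + 41,b \left(J - -1\right) \right)} - 12061 = \left(48 + 41\right) \left(8 + 3 \cdot 13 \left(25 - -1\right) \left(48 + 41\right)\right) - 12061 = 89 \left(8 + 3 \cdot 13 \left(25 + 1\right) 89\right) - 12061 = 89 \left(8 + 3 \cdot 13 \cdot 26 \cdot 89\right) - 12061 = 89 \left(8 + 3 \cdot 338 \cdot 89\right) - 12061 = 89 \left(8 + 90246\right) - 12061 = 89 \cdot 90254 - 12061 = 8032606 - 12061 = 8020545$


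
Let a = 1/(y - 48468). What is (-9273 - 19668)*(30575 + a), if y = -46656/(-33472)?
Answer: -7476580988150494/8449345 ≈ -8.8487e+8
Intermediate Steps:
y = 729/523 (y = -46656*(-1/33472) = 729/523 ≈ 1.3939)
a = -523/25348035 (a = 1/(729/523 - 48468) = 1/(-25348035/523) = -523/25348035 ≈ -2.0633e-5)
(-9273 - 19668)*(30575 + a) = (-9273 - 19668)*(30575 - 523/25348035) = -28941*775016169602/25348035 = -7476580988150494/8449345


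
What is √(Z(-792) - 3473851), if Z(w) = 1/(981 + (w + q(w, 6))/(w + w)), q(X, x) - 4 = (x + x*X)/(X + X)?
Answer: I*√585202393976138732041387/410437897 ≈ 1863.8*I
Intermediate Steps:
q(X, x) = 4 + (x + X*x)/(2*X) (q(X, x) = 4 + (x + x*X)/(X + X) = 4 + (x + X*x)/((2*X)) = 4 + (x + X*x)*(1/(2*X)) = 4 + (x + X*x)/(2*X))
Z(w) = 1/(981 + (w + (6 + 14*w)/(2*w))/(2*w)) (Z(w) = 1/(981 + (w + (6 + w*(8 + 6))/(2*w))/(w + w)) = 1/(981 + (w + (6 + w*14)/(2*w))/((2*w))) = 1/(981 + (w + (6 + 14*w)/(2*w))*(1/(2*w))) = 1/(981 + (w + (6 + 14*w)/(2*w))/(2*w)))
√(Z(-792) - 3473851) = √(2*(-792)²/(3 + 7*(-792) + 1963*(-792)²) - 3473851) = √(2*627264/(3 - 5544 + 1963*627264) - 3473851) = √(2*627264/(3 - 5544 + 1231319232) - 3473851) = √(2*627264/1231313691 - 3473851) = √(2*627264*(1/1231313691) - 3473851) = √(418176/410437897 - 3473851) = √(-1425800098513171/410437897) = I*√585202393976138732041387/410437897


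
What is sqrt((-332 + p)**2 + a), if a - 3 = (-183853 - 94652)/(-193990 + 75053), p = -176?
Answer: 2*sqrt(912662869804777)/118937 ≈ 508.01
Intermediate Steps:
a = 635316/118937 (a = 3 + (-183853 - 94652)/(-193990 + 75053) = 3 - 278505/(-118937) = 3 - 278505*(-1/118937) = 3 + 278505/118937 = 635316/118937 ≈ 5.3416)
sqrt((-332 + p)**2 + a) = sqrt((-332 - 176)**2 + 635316/118937) = sqrt((-508)**2 + 635316/118937) = sqrt(258064 + 635316/118937) = sqrt(30693993284/118937) = 2*sqrt(912662869804777)/118937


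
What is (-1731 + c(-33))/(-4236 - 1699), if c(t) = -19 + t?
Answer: 1783/5935 ≈ 0.30042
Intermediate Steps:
(-1731 + c(-33))/(-4236 - 1699) = (-1731 + (-19 - 33))/(-4236 - 1699) = (-1731 - 52)/(-5935) = -1783*(-1/5935) = 1783/5935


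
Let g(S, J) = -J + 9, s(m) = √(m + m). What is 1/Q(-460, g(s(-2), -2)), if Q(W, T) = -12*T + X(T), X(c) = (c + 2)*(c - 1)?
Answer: -½ ≈ -0.50000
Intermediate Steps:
X(c) = (-1 + c)*(2 + c) (X(c) = (2 + c)*(-1 + c) = (-1 + c)*(2 + c))
s(m) = √2*√m (s(m) = √(2*m) = √2*√m)
g(S, J) = 9 - J
Q(W, T) = -2 + T² - 11*T (Q(W, T) = -12*T + (-2 + T + T²) = -2 + T² - 11*T)
1/Q(-460, g(s(-2), -2)) = 1/(-2 + (9 - 1*(-2))² - 11*(9 - 1*(-2))) = 1/(-2 + (9 + 2)² - 11*(9 + 2)) = 1/(-2 + 11² - 11*11) = 1/(-2 + 121 - 121) = 1/(-2) = -½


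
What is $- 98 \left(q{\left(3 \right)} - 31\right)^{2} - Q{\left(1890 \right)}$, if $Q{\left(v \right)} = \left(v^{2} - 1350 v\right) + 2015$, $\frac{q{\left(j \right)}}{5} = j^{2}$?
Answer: $-1041823$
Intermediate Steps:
$q{\left(j \right)} = 5 j^{2}$
$Q{\left(v \right)} = 2015 + v^{2} - 1350 v$
$- 98 \left(q{\left(3 \right)} - 31\right)^{2} - Q{\left(1890 \right)} = - 98 \left(5 \cdot 3^{2} - 31\right)^{2} - \left(2015 + 1890^{2} - 2551500\right) = - 98 \left(5 \cdot 9 - 31\right)^{2} - \left(2015 + 3572100 - 2551500\right) = - 98 \left(45 - 31\right)^{2} - 1022615 = - 98 \cdot 14^{2} - 1022615 = \left(-98\right) 196 - 1022615 = -19208 - 1022615 = -1041823$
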